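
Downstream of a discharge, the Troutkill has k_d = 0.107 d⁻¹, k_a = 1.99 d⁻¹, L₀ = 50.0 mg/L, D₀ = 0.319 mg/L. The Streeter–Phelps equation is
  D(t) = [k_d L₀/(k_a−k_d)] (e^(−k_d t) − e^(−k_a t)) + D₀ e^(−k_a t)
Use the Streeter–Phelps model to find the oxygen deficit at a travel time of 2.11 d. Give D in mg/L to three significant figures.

D ≈ 2.23 mg/L

k_d L₀/(k_a−k_d) = 0.107×50.0/(1.99−0.107) = 5.350/1.883 = 2.841 mg/L.
e^(−k_d t) = e^(−0.107×2.110) = 0.7979; e^(−k_a t) = e^(−1.99×2.110) = 0.01501.
D = 2.841 × (0.7979 − 0.01501) + 0.319 × 0.01501 = 2.224 + 0.004789 = 2.229 mg/L.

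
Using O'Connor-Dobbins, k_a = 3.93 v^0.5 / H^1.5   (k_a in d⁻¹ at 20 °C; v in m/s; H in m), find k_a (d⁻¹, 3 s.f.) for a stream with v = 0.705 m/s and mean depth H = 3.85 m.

k_a = 3.93 × 0.705^0.5 / 3.85^1.5 = 3.93 × 0.8396 / 7.554 = 0.4368 d⁻¹.

k_a ≈ 0.437 d⁻¹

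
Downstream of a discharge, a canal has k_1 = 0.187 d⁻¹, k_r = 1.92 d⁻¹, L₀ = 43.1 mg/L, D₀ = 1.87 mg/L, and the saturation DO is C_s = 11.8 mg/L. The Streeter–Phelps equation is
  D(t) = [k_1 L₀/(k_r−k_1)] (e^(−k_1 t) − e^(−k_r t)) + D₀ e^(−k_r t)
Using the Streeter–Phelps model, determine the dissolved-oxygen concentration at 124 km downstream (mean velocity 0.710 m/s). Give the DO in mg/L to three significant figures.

DO ≈ 8.67 mg/L

Travel time t = x/v = 124 km / (0.710 m/s) = 124000 m / 0.710 m/s = 174600 s = 2.021 d.
k_1 L₀/(k_r−k_1) = 0.187×43.1/(1.92−0.187) = 8.060/1.733 = 4.651 mg/L.
e^(−k_1 t) = e^(−0.187×2.021) = 0.6852; e^(−k_r t) = e^(−1.92×2.021) = 0.02063.
D = 4.651 × (0.6852 − 0.02063) + 1.87 × 0.02063 = 3.091 + 0.03858 = 3.129 mg/L.
DO = C_s − D = 11.8 − 3.129 = 8.671 mg/L.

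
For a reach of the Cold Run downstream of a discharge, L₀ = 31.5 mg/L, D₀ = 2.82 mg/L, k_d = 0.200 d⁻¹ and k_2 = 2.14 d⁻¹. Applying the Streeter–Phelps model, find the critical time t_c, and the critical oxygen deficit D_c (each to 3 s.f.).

t_c = [1/(k_2−k_d)] ln[(k_2/k_d)(1 − D₀(k_2−k_d)/(k_d L₀))]
= [1/(2.14−0.200)] ln[(2.14/0.200)(1 − 2.82×1.940/(0.200×31.5))]
= (1/1.940) ln[10.70 × 0.1316] = 0.5155 × ln(1.408) = 0.5155 × 0.3424 = 0.1765 d.
L(t_c) = L₀ e^(−k_d t_c) = 31.5 × 0.9653 = 30.41 mg/L, and at the critical point k_2 D_c = k_d L, so D_c = (0.200/2.14) × 30.41 = 2.842 mg/L.

t_c ≈ 0.176 d; D_c ≈ 2.84 mg/L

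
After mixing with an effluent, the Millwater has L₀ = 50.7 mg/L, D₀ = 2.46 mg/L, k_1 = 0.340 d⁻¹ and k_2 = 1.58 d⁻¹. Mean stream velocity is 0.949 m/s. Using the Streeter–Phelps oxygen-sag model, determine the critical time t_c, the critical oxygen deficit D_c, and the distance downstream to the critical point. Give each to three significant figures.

t_c ≈ 1.08 d; D_c ≈ 7.55 mg/L; x_c ≈ 88.7 km

At the critical point dD/dt = 0, so k_1 L₀ e^(−k_1 t) = k_2 D. Substituting D(t) from the Streeter–Phelps equation and solving for t gives
t_c = ln[(k_2/k_1)(1 − D₀(k_2−k_1)/(k_1 L₀))] / (k_2−k_1).
Here k_2−k_1 = 1.240 d⁻¹ and 1 − D₀(k_2−k_1)/(k_1 L₀) = 1 − 2.46×1.240/(0.340×50.7) = 0.8230, so
t_c = ln(4.647 × 0.8230) / 1.240 = 1.341 / 1.240 = 1.082 d.
D_c = (k_1/k_2) L₀ e^(−k_1 t_c) = (0.340/1.58) × 50.7 × e^(−0.340×1.082) = 0.2152 × 50.7 × 0.6922 = 7.552 mg/L.
x_c = v t_c = 0.949 m/s × 1.082 d × 86400 s/d = 88700 m ≈ 88.7 km.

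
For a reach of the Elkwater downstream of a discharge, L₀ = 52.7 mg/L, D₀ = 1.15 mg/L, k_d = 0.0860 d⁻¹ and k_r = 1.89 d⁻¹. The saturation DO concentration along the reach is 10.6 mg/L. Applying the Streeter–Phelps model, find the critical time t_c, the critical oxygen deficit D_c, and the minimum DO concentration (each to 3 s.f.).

With k_r/k_d = 21.98 and 1 − D₀(k_r−k_d)/(k_d L₀) = 0.5423,
t_c = ln(21.98 × 0.5423) / (1.89 − 0.0860) = ln(11.92) / 1.804 = 2.478/1.804 = 1.374 d.
L(t_c) = L₀ e^(−k_d t_c) = 52.7 × 0.8886 = 46.83 mg/L, and at the critical point k_r D_c = k_d L, so D_c = (0.0860/1.89) × 46.83 = 2.131 mg/L.
Minimum DO = C_s − D_c = 10.6 − 2.131 = 8.469 mg/L.

t_c ≈ 1.37 d; D_c ≈ 2.13 mg/L; min DO ≈ 8.47 mg/L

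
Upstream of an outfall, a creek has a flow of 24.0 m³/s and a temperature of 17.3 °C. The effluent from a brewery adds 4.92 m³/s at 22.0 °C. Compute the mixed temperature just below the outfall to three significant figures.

18.1 °C

Flow-weighted mixing: C = (Q_r C_r + Q_w C_w)/(Q_r + Q_w)
= (24.0×17.3 + 4.92×22.0)/(24.0 + 4.92) = 523.4/28.92 = 18.10 °C.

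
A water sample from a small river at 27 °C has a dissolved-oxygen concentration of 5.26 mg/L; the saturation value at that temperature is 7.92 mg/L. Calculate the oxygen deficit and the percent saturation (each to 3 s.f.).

D ≈ 2.66 mg/L; 66.4 % saturation

D = C_s − C = 7.92 − 5.26 = 2.66 mg/L.
% saturation = 5.26/7.92 × 100 = 66.4 %.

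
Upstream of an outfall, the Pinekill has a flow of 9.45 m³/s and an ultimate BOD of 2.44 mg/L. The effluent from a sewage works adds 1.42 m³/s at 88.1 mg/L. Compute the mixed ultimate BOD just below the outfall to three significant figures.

13.6 mg/L

Flow-weighted mixing: C = (Q_r C_r + Q_w C_w)/(Q_r + Q_w)
= (9.45×2.44 + 1.42×88.1)/(9.45 + 1.42) = 148.2/10.87 = 13.63 mg/L.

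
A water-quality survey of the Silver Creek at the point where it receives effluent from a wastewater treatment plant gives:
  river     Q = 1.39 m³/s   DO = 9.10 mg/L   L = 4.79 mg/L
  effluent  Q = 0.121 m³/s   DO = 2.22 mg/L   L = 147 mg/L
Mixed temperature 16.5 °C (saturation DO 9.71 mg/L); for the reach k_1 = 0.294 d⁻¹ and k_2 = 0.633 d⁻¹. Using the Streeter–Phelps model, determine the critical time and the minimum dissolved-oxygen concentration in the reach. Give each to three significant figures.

t_c ≈ 2.01 d; minimum DO ≈ 5.55 mg/L

Mixed DO = (1.39×9.10 + 0.121×2.22)/(1.39+0.121) = 12.92/1.511 = 8.549 mg/L.
Mixed L₀ = (1.39×4.79 + 0.121×147)/(1.511) = 24.45/1.511 = 16.18 mg/L.
Initial deficit D₀ = C_s − DO₀ = 9.71 − 8.549 = 1.161 mg/L.
t_c = (1/0.3390) ln[(0.633/0.294)(1 − 1.161×0.3390/(0.294×16.18))] = 2.950 × ln(1.975) = 2.007 d.
D_c = (0.294/0.633) × 16.18 × e^(−0.294×2.007) = 0.4645 × 16.18 × 0.5542 = 4.164 mg/L.
Minimum DO = 9.71 − 4.164 = 5.546 mg/L.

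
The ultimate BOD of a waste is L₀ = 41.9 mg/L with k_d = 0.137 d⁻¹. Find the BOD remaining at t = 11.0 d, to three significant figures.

L_t = L₀ e^(−k_d t) = 41.9 × e^(−0.137×11.0) = 41.9 × 0.2216 = 9.284 mg/L.

L ≈ 9.28 mg/L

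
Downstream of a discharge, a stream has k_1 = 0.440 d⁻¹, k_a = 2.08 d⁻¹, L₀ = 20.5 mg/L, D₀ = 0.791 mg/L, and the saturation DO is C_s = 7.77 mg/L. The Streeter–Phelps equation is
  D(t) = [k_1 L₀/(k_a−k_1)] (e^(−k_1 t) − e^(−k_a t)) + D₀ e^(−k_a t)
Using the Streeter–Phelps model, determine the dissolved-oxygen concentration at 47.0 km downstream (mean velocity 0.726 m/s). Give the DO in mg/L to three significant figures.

Travel time t = x/v = 47.0 km / (0.726 m/s) = 47000 m / 0.726 m/s = 64740 s = 0.7493 d.
k_1 L₀/(k_a−k_1) = 0.440×20.5/(2.08−0.440) = 9.020/1.640 = 5.500 mg/L.
e^(−k_1 t) = e^(−0.440×0.7493) = 0.7191; e^(−k_a t) = e^(−2.08×0.7493) = 0.2104.
D = 5.500 × (0.7191 − 0.2104) + 0.791 × 0.2104 = 2.798 + 0.1665 = 2.964 mg/L.
DO = C_s − D = 7.77 − 2.964 = 4.806 mg/L.

DO ≈ 4.81 mg/L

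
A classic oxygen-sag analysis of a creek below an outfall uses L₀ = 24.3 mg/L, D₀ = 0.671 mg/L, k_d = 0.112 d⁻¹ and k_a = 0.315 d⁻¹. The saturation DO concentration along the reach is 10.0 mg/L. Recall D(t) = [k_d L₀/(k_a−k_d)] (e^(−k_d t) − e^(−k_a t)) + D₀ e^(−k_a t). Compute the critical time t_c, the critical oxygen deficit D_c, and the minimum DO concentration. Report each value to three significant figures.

t_c ≈ 4.84 d; D_c ≈ 5.02 mg/L; min DO ≈ 4.98 mg/L

t_c = [1/(k_a−k_d)] ln[(k_a/k_d)(1 − D₀(k_a−k_d)/(k_d L₀))]
= [1/(0.315−0.112)] ln[(0.315/0.112)(1 − 0.671×0.2030/(0.112×24.3))]
= (1/0.2030) ln[2.812 × 0.9500] = 4.926 × ln(2.672) = 4.926 × 0.9827 = 4.841 d.
L(t_c) = L₀ e^(−k_d t_c) = 24.3 × 0.5815 = 14.13 mg/L, and at the critical point k_a D_c = k_d L, so D_c = (0.112/0.315) × 14.13 = 5.024 mg/L.
Minimum DO = C_s − D_c = 10.0 − 5.024 = 4.976 mg/L.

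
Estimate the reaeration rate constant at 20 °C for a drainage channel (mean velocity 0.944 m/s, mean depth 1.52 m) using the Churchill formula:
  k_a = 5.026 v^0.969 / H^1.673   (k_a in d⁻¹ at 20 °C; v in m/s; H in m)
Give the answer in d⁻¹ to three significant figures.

k_a ≈ 2.36 d⁻¹

k_a = 5.026 × 0.944^0.969 / 1.52^1.673 = 5.026 × 0.9457 / 2.015 = 2.359 d⁻¹.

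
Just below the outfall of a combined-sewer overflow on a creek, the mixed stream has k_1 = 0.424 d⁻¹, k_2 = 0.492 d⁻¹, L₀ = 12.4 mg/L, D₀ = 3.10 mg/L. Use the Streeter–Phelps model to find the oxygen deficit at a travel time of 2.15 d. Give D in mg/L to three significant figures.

k_1 L₀/(k_2−k_1) = 0.424×12.4/(0.492−0.424) = 5.258/0.06800 = 77.32 mg/L.
e^(−k_1 t) = e^(−0.424×2.150) = 0.4019; e^(−k_2 t) = e^(−0.492×2.150) = 0.3472.
D = 77.32 × (0.4019 − 0.3472) + 3.10 × 0.3472 = 4.226 + 1.076 = 5.303 mg/L.

D ≈ 5.30 mg/L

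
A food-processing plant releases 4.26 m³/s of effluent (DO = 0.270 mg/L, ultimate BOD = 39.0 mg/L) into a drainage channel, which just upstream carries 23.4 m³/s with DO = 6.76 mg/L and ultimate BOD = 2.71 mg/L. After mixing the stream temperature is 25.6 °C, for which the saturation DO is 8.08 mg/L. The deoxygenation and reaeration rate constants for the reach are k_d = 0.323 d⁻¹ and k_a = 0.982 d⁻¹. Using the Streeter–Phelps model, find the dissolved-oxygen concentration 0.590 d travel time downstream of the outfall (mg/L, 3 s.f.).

Mixed DO = (23.4×6.76 + 4.26×0.270)/(23.4+4.26) = 159.3/27.66 = 5.760 mg/L.
Mixed L₀ = (23.4×2.71 + 4.26×39.0)/(27.66) = 229.6/27.66 = 8.299 mg/L.
Initial deficit D₀ = C_s − DO₀ = 8.08 − 5.760 = 2.320 mg/L.
D(0.590) = [0.323×8.299/(0.982−0.323)](e^(−0.323×0.590) − e^(−0.982×0.590)) + 2.320 e^(−0.982×0.590)
= 4.068 × (0.8265 − 0.5602) + 2.320 × 0.5602 = 2.383 mg/L.
DO = 8.08 − 2.383 = 5.697 mg/L.

DO ≈ 5.70 mg/L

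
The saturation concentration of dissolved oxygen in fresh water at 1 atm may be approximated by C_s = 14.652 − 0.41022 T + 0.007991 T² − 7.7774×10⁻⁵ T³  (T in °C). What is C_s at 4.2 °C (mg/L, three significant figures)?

C_s = 14.652 − 0.41022×4.2 + 0.007991×4.2² − 7.7774×10⁻⁵×4.2³ = 13.06 mg/L.

C_s ≈ 13.1 mg/L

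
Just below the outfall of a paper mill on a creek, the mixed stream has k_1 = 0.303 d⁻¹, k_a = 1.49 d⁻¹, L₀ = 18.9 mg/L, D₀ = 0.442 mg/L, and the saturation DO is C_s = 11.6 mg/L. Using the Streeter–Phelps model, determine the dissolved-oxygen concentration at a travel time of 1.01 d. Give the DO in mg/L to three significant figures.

DO ≈ 9.02 mg/L

k_1 L₀/(k_a−k_1) = 0.303×18.9/(1.49−0.303) = 5.727/1.187 = 4.825 mg/L.
e^(−k_1 t) = e^(−0.303×1.010) = 0.7364; e^(−k_a t) = e^(−1.49×1.010) = 0.2220.
D = 4.825 × (0.7364 − 0.2220) + 0.442 × 0.2220 = 2.481 + 0.09814 = 2.580 mg/L.
DO = C_s − D = 11.6 − 2.580 = 9.020 mg/L.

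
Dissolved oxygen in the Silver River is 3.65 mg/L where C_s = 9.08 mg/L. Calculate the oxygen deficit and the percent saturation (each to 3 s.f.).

D ≈ 5.43 mg/L; 40.2 % saturation

D = C_s − C = 9.08 − 3.65 = 5.43 mg/L.
% saturation = 3.65/9.08 × 100 = 40.2 %.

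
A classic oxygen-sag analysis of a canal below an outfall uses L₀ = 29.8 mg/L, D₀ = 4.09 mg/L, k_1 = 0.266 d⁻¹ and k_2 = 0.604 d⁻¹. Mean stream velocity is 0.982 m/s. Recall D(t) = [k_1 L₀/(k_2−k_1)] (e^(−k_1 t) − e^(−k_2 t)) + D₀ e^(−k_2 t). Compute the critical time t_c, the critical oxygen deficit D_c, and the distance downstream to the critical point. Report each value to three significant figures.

t_c ≈ 1.86 d; D_c ≈ 8.00 mg/L; x_c ≈ 158 km

With k_2/k_1 = 2.271 and 1 − D₀(k_2−k_1)/(k_1 L₀) = 0.8256,
t_c = ln(2.271 × 0.8256) / (0.604 − 0.266) = ln(1.875) / 0.3380 = 0.6284/0.3380 = 1.859 d.
L(t_c) = L₀ e^(−k_1 t_c) = 29.8 × 0.6098 = 18.17 mg/L, and at the critical point k_2 D_c = k_1 L, so D_c = (0.266/0.604) × 18.17 = 8.003 mg/L.
x_c = v t_c = 0.982 m/s × 1.859 d × 86400 s/d = 157700 m ≈ 158 km.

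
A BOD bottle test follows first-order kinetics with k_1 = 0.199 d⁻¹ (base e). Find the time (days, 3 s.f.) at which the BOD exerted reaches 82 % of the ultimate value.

y/L₀ = 1 − e^(−k_1 t) = 0.82 ⇒ e^(−k_1 t) = 0.180
t = −ln(0.180) / 0.199 = 1.715 / 0.199 = 8.617 d.

t ≈ 8.62 d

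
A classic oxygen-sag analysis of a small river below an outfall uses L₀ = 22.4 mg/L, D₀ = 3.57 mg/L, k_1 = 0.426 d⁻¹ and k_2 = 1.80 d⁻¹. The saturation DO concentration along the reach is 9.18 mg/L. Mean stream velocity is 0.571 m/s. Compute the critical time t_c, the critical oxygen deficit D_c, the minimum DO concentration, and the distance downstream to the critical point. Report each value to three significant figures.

With k_2/k_1 = 4.225 and 1 − D₀(k_2−k_1)/(k_1 L₀) = 0.4860,
t_c = ln(4.225 × 0.4860) / (1.80 − 0.426) = ln(2.053) / 1.374 = 0.7195/1.374 = 0.5236 d.
D_c = (k_1/k_2) L₀ e^(−k_1 t_c) = (0.426/1.80) × 22.4 × e^(−0.426×0.5236) = 0.2367 × 22.4 × 0.8001 = 4.241 mg/L.
Minimum DO = C_s − D_c = 9.18 − 4.241 = 4.939 mg/L.
x_c = v t_c = 0.571 m/s × 0.5236 d × 86400 s/d = 25830 m ≈ 25.8 km.

t_c ≈ 0.524 d; D_c ≈ 4.24 mg/L; min DO ≈ 4.94 mg/L; x_c ≈ 25.8 km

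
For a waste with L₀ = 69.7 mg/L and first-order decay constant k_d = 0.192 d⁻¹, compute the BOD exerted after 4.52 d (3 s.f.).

y_t = L₀(1 − e^(−k_d t)) = 69.7 × (1 − e^(−0.192×4.52))
= 69.7 × (1 − 0.4199) = 69.7 × 0.5801 = 40.44 mg/L.

y ≈ 40.4 mg/L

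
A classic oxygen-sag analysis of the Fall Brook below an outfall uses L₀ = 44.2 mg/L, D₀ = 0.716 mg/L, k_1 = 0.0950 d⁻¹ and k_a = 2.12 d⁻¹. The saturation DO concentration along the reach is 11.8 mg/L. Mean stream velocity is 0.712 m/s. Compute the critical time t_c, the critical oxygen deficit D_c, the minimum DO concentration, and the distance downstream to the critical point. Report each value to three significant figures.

At the critical point dD/dt = 0, so k_1 L₀ e^(−k_1 t) = k_a D. Substituting D(t) from the Streeter–Phelps equation and solving for t gives
t_c = ln[(k_a/k_1)(1 − D₀(k_a−k_1)/(k_1 L₀))] / (k_a−k_1).
Here k_a−k_1 = 2.025 d⁻¹ and 1 − D₀(k_a−k_1)/(k_1 L₀) = 1 − 0.716×2.025/(0.0950×44.2) = 0.6547, so
t_c = ln(22.32 × 0.6547) / 2.025 = 2.682 / 2.025 = 1.324 d.
L(t_c) = L₀ e^(−k_1 t_c) = 44.2 × 0.8818 = 38.97 mg/L, and at the critical point k_a D_c = k_1 L, so D_c = (0.0950/2.12) × 38.97 = 1.747 mg/L.
Minimum DO = C_s − D_c = 11.8 − 1.747 = 10.05 mg/L.
x_c = v t_c = 0.712 m/s × 1.324 d × 86400 s/d = 81470 m ≈ 81.5 km.

t_c ≈ 1.32 d; D_c ≈ 1.75 mg/L; min DO ≈ 10.1 mg/L; x_c ≈ 81.5 km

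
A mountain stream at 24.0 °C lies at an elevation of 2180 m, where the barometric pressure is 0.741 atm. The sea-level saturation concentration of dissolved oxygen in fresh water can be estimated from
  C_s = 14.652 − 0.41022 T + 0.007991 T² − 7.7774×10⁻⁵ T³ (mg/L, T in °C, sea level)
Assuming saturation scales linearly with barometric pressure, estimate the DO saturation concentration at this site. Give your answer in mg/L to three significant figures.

C_s ≈ 6.18 mg/L

At sea level: C_s = 14.652 − 0.41022×24.0 + 0.007991×24.0² − 7.7774×10⁻⁵×24.0³ = 8.334 mg/L.
Pressure correction: C_s' = 8.334 × 0.741 = 6.176 mg/L.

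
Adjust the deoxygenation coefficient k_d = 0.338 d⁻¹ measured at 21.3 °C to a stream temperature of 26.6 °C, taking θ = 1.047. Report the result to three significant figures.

k_d(T₂) = k_d(T₁) · θ^(T₂−T₁) = 0.338 × 1.047^(26.6−21.3)
= 0.338 × 1.047^5.30 = 0.338 × 1.276 = 0.4312 d⁻¹.

k_d ≈ 0.431 d⁻¹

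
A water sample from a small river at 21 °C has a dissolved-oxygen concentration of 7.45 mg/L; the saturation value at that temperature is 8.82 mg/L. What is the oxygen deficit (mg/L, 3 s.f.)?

D = C_s − C = 8.82 − 7.45 = 1.37 mg/L.

D ≈ 1.37 mg/L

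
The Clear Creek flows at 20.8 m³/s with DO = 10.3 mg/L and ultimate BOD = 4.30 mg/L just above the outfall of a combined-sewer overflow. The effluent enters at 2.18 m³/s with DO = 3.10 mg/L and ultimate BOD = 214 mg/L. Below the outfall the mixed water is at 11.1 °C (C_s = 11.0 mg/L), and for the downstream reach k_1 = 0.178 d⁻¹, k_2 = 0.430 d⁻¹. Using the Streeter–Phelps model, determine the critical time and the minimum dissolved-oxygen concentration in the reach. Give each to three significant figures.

t_c ≈ 3.17 d; minimum DO ≈ 5.30 mg/L

Mixed DO = (20.8×10.3 + 2.18×3.10)/(20.8+2.18) = 221.0/22.98 = 9.617 mg/L.
Mixed L₀ = (20.8×4.30 + 2.18×214)/(22.98) = 556.0/22.98 = 24.19 mg/L.
Initial deficit D₀ = C_s − DO₀ = 11.0 − 9.617 = 1.383 mg/L.
t_c = (1/0.2520) ln[(0.430/0.178)(1 − 1.383×0.2520/(0.178×24.19))] = 3.968 × ln(2.220) = 3.165 d.
D_c = (0.178/0.430) × 24.19 × e^(−0.178×3.165) = 0.4140 × 24.19 × 0.5693 = 5.701 mg/L.
Minimum DO = 11.0 − 5.701 = 5.299 mg/L.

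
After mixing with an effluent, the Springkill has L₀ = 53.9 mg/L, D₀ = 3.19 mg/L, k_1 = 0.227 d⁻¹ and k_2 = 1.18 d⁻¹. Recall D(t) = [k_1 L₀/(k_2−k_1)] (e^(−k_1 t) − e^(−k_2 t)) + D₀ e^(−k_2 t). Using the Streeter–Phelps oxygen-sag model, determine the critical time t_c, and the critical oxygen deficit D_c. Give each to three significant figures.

t_c = [1/(k_2−k_1)] ln[(k_2/k_1)(1 − D₀(k_2−k_1)/(k_1 L₀))]
= [1/(1.18−0.227)] ln[(1.18/0.227)(1 − 3.19×0.9530/(0.227×53.9))]
= (1/0.9530) ln[5.198 × 0.7515] = 1.049 × ln(3.907) = 1.049 × 1.363 = 1.430 d.
L(t_c) = L₀ e^(−k_1 t_c) = 53.9 × 0.7228 = 38.96 mg/L, and at the critical point k_2 D_c = k_1 L, so D_c = (0.227/1.18) × 38.96 = 7.495 mg/L.

t_c ≈ 1.43 d; D_c ≈ 7.49 mg/L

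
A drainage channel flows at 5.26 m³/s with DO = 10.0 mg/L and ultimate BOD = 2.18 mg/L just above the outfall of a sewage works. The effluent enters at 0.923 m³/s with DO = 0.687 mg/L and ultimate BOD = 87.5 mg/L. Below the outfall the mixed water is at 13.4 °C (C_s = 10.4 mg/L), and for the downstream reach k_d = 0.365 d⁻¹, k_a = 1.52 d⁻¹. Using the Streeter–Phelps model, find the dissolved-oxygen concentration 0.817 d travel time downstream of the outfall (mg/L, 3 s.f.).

DO ≈ 7.75 mg/L

Mixed DO = (5.26×10.0 + 0.923×0.687)/(5.26+0.923) = 53.23/6.183 = 8.610 mg/L.
Mixed L₀ = (5.26×2.18 + 0.923×87.5)/(6.183) = 92.23/6.183 = 14.92 mg/L.
Initial deficit D₀ = C_s − DO₀ = 10.4 − 8.610 = 1.790 mg/L.
D(0.817) = [0.365×14.92/(1.52−0.365)](e^(−0.365×0.817) − e^(−1.52×0.817)) + 1.790 e^(−1.52×0.817)
= 4.714 × (0.7421 − 0.2889) + 1.790 × 0.2889 = 2.654 mg/L.
DO = 10.4 − 2.654 = 7.746 mg/L.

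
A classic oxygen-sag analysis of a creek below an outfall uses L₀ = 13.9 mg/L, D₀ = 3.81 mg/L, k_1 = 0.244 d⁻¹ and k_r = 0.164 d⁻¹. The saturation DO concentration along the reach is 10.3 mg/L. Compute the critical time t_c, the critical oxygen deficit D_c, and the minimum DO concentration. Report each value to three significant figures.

With k_r/k_1 = 0.6721 and 1 − D₀(k_r−k_1)/(k_1 L₀) = 1.090,
t_c = ln(0.6721 × 1.090) / (0.164 − 0.244) = ln(0.7325) / -0.08000 = -0.3112/-0.08000 = 3.891 d.
L(t_c) = L₀ e^(−k_1 t_c) = 13.9 × 0.3870 = 5.379 mg/L, and at the critical point k_r D_c = k_1 L, so D_c = (0.244/0.164) × 5.379 = 8.004 mg/L.
Minimum DO = C_s − D_c = 10.3 − 8.004 = 2.296 mg/L.

t_c ≈ 3.89 d; D_c ≈ 8.00 mg/L; min DO ≈ 2.30 mg/L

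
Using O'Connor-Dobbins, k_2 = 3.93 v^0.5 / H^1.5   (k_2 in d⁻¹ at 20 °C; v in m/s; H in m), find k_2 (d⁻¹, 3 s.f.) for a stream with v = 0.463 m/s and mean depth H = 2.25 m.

k_2 ≈ 0.792 d⁻¹

k_2 = 3.93 × 0.463^0.5 / 2.25^1.5 = 3.93 × 0.6804 / 3.375 = 0.7923 d⁻¹.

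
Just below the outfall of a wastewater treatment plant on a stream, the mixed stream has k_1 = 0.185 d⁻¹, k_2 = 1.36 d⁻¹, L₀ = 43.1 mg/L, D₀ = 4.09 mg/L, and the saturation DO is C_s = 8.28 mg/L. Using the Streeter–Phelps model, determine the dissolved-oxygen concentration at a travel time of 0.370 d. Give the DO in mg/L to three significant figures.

DO ≈ 3.57 mg/L

k_1 L₀/(k_2−k_1) = 0.185×43.1/(1.36−0.185) = 7.974/1.175 = 6.786 mg/L.
e^(−k_1 t) = e^(−0.185×0.3700) = 0.9338; e^(−k_2 t) = e^(−1.36×0.3700) = 0.6046.
D = 6.786 × (0.9338 − 0.6046) + 4.09 × 0.6046 = 2.234 + 2.473 = 4.707 mg/L.
DO = C_s − D = 8.28 − 4.707 = 3.573 mg/L.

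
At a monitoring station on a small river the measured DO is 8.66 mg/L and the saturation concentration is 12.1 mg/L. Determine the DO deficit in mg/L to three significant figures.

D = C_s − C = 12.1 − 8.66 = 3.44 mg/L.

D ≈ 3.44 mg/L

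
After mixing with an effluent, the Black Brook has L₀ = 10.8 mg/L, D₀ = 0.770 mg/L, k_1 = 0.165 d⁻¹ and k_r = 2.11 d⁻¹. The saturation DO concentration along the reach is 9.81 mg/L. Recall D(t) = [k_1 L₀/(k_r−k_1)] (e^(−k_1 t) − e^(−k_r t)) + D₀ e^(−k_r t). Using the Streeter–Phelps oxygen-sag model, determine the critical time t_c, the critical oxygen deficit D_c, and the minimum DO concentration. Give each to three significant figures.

t_c = [1/(k_r−k_1)] ln[(k_r/k_1)(1 − D₀(k_r−k_1)/(k_1 L₀))]
= [1/(2.11−0.165)] ln[(2.11/0.165)(1 − 0.770×1.945/(0.165×10.8))]
= (1/1.945) ln[12.79 × 0.1596] = 0.5141 × ln(2.041) = 0.5141 × 0.7132 = 0.3667 d.
L(t_c) = L₀ e^(−k_1 t_c) = 10.8 × 0.9413 = 10.17 mg/L, and at the critical point k_r D_c = k_1 L, so D_c = (0.165/2.11) × 10.17 = 0.7950 mg/L.
Minimum DO = C_s − D_c = 9.81 − 0.7950 = 9.015 mg/L.

t_c ≈ 0.367 d; D_c ≈ 0.795 mg/L; min DO ≈ 9.02 mg/L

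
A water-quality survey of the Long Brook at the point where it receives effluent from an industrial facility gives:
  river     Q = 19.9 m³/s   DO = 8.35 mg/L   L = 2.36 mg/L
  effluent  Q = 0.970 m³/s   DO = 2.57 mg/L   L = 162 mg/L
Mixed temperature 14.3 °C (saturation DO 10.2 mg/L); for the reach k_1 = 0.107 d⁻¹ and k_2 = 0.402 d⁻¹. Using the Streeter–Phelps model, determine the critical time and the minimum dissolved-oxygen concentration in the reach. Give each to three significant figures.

t_c ≈ 1.40 d; minimum DO ≈ 7.96 mg/L

Mixed DO = (19.9×8.35 + 0.970×2.57)/(19.9+0.970) = 168.7/20.87 = 8.081 mg/L.
Mixed L₀ = (19.9×2.36 + 0.970×162)/(20.87) = 204.1/20.87 = 9.780 mg/L.
Initial deficit D₀ = C_s − DO₀ = 10.2 − 8.081 = 2.119 mg/L.
t_c = (1/0.2950) ln[(0.402/0.107)(1 − 2.119×0.2950/(0.107×9.780))] = 3.390 × ln(1.513) = 1.404 d.
D_c = (0.107/0.402) × 9.780 × e^(−0.107×1.404) = 0.2662 × 9.780 × 0.8605 = 2.240 mg/L.
Minimum DO = 10.2 − 2.240 = 7.960 mg/L.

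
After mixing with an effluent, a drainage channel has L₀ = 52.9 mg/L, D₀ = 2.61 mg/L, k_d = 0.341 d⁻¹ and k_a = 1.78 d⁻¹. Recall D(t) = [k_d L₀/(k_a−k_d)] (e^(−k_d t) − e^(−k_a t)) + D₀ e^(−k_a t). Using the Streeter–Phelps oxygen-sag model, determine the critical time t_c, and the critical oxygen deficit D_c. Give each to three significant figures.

At the critical point dD/dt = 0, so k_d L₀ e^(−k_d t) = k_a D. Substituting D(t) from the Streeter–Phelps equation and solving for t gives
t_c = ln[(k_a/k_d)(1 − D₀(k_a−k_d)/(k_d L₀))] / (k_a−k_d).
Here k_a−k_d = 1.439 d⁻¹ and 1 − D₀(k_a−k_d)/(k_d L₀) = 1 − 2.61×1.439/(0.341×52.9) = 0.7918, so
t_c = ln(5.220 × 0.7918) / 1.439 = 1.419 / 1.439 = 0.9861 d.
L(t_c) = L₀ e^(−k_d t_c) = 52.9 × 0.7144 = 37.79 mg/L, and at the critical point k_a D_c = k_d L, so D_c = (0.341/1.78) × 37.79 = 7.240 mg/L.

t_c ≈ 0.986 d; D_c ≈ 7.24 mg/L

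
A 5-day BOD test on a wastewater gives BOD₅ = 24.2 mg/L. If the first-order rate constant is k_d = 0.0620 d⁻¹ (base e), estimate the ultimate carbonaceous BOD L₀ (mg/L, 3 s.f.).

L₀ ≈ 90.8 mg/L

BOD₅ = L₀(1 − e^(−5k_d)) ⇒ L₀ = BOD₅ / (1 − e^(−5×0.0620))
= 24.2 / (1 − 0.7334) = 24.2 / 0.2666 = 90.79 mg/L.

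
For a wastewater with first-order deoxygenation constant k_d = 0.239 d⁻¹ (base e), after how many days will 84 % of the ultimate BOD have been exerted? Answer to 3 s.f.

t ≈ 7.67 d

y/L₀ = 1 − e^(−k_d t) = 0.84 ⇒ e^(−k_d t) = 0.160
t = −ln(0.160) / 0.239 = 1.833 / 0.239 = 7.668 d.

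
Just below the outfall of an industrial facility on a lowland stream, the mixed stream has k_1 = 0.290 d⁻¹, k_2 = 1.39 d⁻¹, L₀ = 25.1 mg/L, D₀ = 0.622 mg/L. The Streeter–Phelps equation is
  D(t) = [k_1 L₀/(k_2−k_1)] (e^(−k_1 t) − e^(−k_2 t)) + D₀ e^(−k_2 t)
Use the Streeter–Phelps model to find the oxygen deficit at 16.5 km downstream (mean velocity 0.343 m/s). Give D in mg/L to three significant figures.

Travel time t = x/v = 16.5 km / (0.343 m/s) = 16500 m / 0.343 m/s = 48100 s = 0.5568 d.
k_1 L₀/(k_2−k_1) = 0.290×25.1/(1.39−0.290) = 7.279/1.100 = 6.617 mg/L.
e^(−k_1 t) = e^(−0.290×0.5568) = 0.8509; e^(−k_2 t) = e^(−1.39×0.5568) = 0.4612.
D = 6.617 × (0.8509 − 0.4612) + 0.622 × 0.4612 = 2.579 + 0.2869 = 2.866 mg/L.

D ≈ 2.87 mg/L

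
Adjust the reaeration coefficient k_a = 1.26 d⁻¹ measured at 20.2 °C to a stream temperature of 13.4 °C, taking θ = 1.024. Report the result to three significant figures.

k_a(T₂) = k_a(T₁) · θ^(T₂−T₁) = 1.26 × 1.024^(13.4−20.2)
= 1.26 × 1.024^-6.80 = 1.26 × 0.8511 = 1.072 d⁻¹.

k_a ≈ 1.07 d⁻¹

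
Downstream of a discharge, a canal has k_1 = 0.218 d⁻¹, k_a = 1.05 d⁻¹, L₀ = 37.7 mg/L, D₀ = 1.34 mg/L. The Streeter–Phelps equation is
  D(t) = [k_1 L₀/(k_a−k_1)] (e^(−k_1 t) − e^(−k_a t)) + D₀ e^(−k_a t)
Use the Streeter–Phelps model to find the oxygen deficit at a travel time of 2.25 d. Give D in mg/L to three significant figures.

k_1 L₀/(k_a−k_1) = 0.218×37.7/(1.05−0.218) = 8.219/0.8320 = 9.878 mg/L.
e^(−k_1 t) = e^(−0.218×2.250) = 0.6123; e^(−k_a t) = e^(−1.05×2.250) = 0.09418.
D = 9.878 × (0.6123 − 0.09418) + 1.34 × 0.09418 = 5.118 + 0.1262 = 5.244 mg/L.

D ≈ 5.24 mg/L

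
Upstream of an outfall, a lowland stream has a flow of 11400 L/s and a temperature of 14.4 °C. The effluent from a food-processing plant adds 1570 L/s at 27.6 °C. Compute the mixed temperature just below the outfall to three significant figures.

16.0 °C

Flow-weighted mixing: C = (Q_r C_r + Q_w C_w)/(Q_r + Q_w)
= (11400×14.4 + 1570×27.6)/(11400 + 1570) = 207500/12970 = 16.00 °C.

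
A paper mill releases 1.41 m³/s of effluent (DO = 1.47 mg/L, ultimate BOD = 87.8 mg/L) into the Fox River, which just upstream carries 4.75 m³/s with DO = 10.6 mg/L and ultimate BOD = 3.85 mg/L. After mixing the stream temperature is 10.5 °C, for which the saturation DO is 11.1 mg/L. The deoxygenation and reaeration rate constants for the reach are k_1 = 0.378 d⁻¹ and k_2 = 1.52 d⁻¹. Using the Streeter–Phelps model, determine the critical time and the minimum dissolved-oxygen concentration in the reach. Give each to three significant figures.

Mixed DO = (4.75×10.6 + 1.41×1.47)/(4.75+1.41) = 52.42/6.160 = 8.510 mg/L.
Mixed L₀ = (4.75×3.85 + 1.41×87.8)/(6.160) = 142.1/6.160 = 23.07 mg/L.
Initial deficit D₀ = C_s − DO₀ = 11.1 − 8.510 = 2.590 mg/L.
t_c = (1/1.142) ln[(1.52/0.378)(1 − 2.590×1.142/(0.378×23.07))] = 0.8757 × ln(2.657) = 0.8557 d.
D_c = (0.378/1.52) × 23.07 × e^(−0.378×0.8557) = 0.2487 × 23.07 × 0.7236 = 4.151 mg/L.
Minimum DO = 11.1 − 4.151 = 6.949 mg/L.

t_c ≈ 0.856 d; minimum DO ≈ 6.95 mg/L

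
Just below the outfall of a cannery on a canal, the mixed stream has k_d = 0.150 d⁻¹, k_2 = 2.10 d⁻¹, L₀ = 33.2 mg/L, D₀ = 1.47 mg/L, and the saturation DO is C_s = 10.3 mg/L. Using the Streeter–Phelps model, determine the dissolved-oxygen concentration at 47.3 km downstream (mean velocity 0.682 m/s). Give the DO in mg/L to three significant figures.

Travel time t = x/v = 47.3 km / (0.682 m/s) = 47300 m / 0.682 m/s = 69350 s = 0.8027 d.
k_d L₀/(k_2−k_d) = 0.150×33.2/(2.10−0.150) = 4.980/1.950 = 2.554 mg/L.
e^(−k_d t) = e^(−0.150×0.8027) = 0.8866; e^(−k_2 t) = e^(−2.10×0.8027) = 0.1853.
D = 2.554 × (0.8866 − 0.1853) + 1.47 × 0.1853 = 1.791 + 0.2724 = 2.063 mg/L.
DO = C_s − D = 10.3 − 2.063 = 8.237 mg/L.

DO ≈ 8.24 mg/L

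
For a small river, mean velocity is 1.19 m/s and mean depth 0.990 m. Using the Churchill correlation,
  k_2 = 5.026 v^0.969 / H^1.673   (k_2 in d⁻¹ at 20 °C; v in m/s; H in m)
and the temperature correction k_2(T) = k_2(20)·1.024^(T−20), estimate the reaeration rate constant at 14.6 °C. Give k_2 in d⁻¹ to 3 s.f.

k_2(20) = 5.026 × 1.19^0.969 / 0.990^1.673 = 5.026 × 1.184 / 0.9833 = 6.050 d⁻¹.
k_2(14.6) = 6.050 × 1.024^(14.6−20) = 6.050 × 0.8798 = 5.322 d⁻¹.

k_2 ≈ 5.32 d⁻¹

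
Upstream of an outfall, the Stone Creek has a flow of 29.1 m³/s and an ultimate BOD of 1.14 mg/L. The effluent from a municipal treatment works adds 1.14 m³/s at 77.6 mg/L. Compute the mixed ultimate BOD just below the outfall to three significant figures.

Flow-weighted mixing: C = (Q_r C_r + Q_w C_w)/(Q_r + Q_w)
= (29.1×1.14 + 1.14×77.6)/(29.1 + 1.14) = 121.6/30.24 = 4.022 mg/L.

4.02 mg/L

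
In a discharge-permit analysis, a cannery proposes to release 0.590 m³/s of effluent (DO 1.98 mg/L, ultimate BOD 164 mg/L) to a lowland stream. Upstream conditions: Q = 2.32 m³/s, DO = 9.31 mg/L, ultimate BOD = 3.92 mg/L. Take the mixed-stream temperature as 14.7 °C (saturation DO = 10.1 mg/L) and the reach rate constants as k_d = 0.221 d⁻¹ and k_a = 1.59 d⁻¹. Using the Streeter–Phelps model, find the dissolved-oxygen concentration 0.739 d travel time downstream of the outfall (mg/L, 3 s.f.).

Mixed DO = (2.32×9.31 + 0.590×1.98)/(2.32+0.590) = 22.77/2.910 = 7.824 mg/L.
Mixed L₀ = (2.32×3.92 + 0.590×164)/(2.910) = 105.9/2.910 = 36.38 mg/L.
Initial deficit D₀ = C_s − DO₀ = 10.1 − 7.824 = 2.276 mg/L.
D(0.739) = [0.221×36.38/(1.59−0.221)](e^(−0.221×0.739) − e^(−1.59×0.739)) + 2.276 e^(−1.59×0.739)
= 5.872 × (0.8493 − 0.3088) + 2.276 × 0.3088 = 3.877 mg/L.
DO = 10.1 − 3.877 = 6.223 mg/L.

DO ≈ 6.22 mg/L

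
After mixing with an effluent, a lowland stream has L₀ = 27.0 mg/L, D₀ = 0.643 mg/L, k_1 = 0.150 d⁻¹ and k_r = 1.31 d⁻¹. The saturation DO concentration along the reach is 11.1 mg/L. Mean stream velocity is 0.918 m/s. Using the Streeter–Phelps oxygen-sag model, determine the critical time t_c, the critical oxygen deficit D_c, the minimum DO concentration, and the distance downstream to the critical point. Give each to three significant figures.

t_c ≈ 1.69 d; D_c ≈ 2.40 mg/L; min DO ≈ 8.70 mg/L; x_c ≈ 134 km

t_c = [1/(k_r−k_1)] ln[(k_r/k_1)(1 − D₀(k_r−k_1)/(k_1 L₀))]
= [1/(1.31−0.150)] ln[(1.31/0.150)(1 − 0.643×1.160/(0.150×27.0))]
= (1/1.160) ln[8.733 × 0.8158] = 0.8621 × ln(7.125) = 0.8621 × 1.964 = 1.693 d.
L(t_c) = L₀ e^(−k_1 t_c) = 27.0 × 0.7758 = 20.95 mg/L, and at the critical point k_r D_c = k_1 L, so D_c = (0.150/1.31) × 20.95 = 2.398 mg/L.
Minimum DO = C_s − D_c = 11.1 − 2.398 = 8.702 mg/L.
x_c = v t_c = 0.918 m/s × 1.693 d × 86400 s/d = 134300 m ≈ 134 km.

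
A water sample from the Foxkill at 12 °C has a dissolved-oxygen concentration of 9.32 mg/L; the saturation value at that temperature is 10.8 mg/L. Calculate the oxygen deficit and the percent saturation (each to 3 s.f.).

D ≈ 1.48 mg/L; 86.3 % saturation

D = C_s − C = 10.8 − 9.32 = 1.48 mg/L.
% saturation = 9.32/10.8 × 100 = 86.3 %.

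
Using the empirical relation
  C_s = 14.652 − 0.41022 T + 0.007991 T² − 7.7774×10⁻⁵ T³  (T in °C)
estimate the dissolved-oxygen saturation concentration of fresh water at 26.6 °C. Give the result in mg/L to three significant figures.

C_s ≈ 7.93 mg/L

C_s = 14.652 − 0.41022×26.6 + 0.007991×26.6² − 7.7774×10⁻⁵×26.6³ = 7.930 mg/L.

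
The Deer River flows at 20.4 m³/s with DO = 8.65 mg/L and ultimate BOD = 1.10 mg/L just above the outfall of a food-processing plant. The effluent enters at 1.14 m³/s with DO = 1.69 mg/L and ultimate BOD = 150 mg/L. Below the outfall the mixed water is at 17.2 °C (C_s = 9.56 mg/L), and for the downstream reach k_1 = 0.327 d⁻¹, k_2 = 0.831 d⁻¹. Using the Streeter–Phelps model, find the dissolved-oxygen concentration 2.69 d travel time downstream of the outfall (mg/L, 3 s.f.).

DO ≈ 7.63 mg/L

Mixed DO = (20.4×8.65 + 1.14×1.69)/(20.4+1.14) = 178.4/21.54 = 8.282 mg/L.
Mixed L₀ = (20.4×1.10 + 1.14×150)/(21.54) = 193.4/21.54 = 8.981 mg/L.
Initial deficit D₀ = C_s − DO₀ = 9.56 − 8.282 = 1.278 mg/L.
D(2.69) = [0.327×8.981/(0.831−0.327)](e^(−0.327×2.69) − e^(−0.831×2.69)) + 1.278 e^(−0.831×2.69)
= 5.827 × (0.4149 − 0.1070) + 1.278 × 0.1070 = 1.931 mg/L.
DO = 9.56 − 1.931 = 7.629 mg/L.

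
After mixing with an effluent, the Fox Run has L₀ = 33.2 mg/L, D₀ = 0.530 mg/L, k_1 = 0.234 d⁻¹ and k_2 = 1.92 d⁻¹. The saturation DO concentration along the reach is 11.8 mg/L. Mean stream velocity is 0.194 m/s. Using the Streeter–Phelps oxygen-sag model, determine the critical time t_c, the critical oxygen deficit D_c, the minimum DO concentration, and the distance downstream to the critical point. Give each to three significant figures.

With k_2/k_1 = 8.205 and 1 − D₀(k_2−k_1)/(k_1 L₀) = 0.8850,
t_c = ln(8.205 × 0.8850) / (1.92 − 0.234) = ln(7.261) / 1.686 = 1.983/1.686 = 1.176 d.
L(t_c) = L₀ e^(−k_1 t_c) = 33.2 × 0.7595 = 25.21 mg/L, and at the critical point k_2 D_c = k_1 L, so D_c = (0.234/1.92) × 25.21 = 3.073 mg/L.
Minimum DO = C_s − D_c = 11.8 − 3.073 = 8.727 mg/L.
x_c = v t_c = 0.194 m/s × 1.176 d × 86400 s/d = 19710 m ≈ 19.7 km.

t_c ≈ 1.18 d; D_c ≈ 3.07 mg/L; min DO ≈ 8.73 mg/L; x_c ≈ 19.7 km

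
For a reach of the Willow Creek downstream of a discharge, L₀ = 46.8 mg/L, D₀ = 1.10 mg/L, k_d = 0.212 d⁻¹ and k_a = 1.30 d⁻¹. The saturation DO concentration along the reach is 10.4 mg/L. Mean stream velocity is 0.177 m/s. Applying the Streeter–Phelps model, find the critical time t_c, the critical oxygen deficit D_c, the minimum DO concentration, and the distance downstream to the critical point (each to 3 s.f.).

At the critical point dD/dt = 0, so k_d L₀ e^(−k_d t) = k_a D. Substituting D(t) from the Streeter–Phelps equation and solving for t gives
t_c = ln[(k_a/k_d)(1 − D₀(k_a−k_d)/(k_d L₀))] / (k_a−k_d).
Here k_a−k_d = 1.088 d⁻¹ and 1 − D₀(k_a−k_d)/(k_d L₀) = 1 − 1.10×1.088/(0.212×46.8) = 0.8794, so
t_c = ln(6.132 × 0.8794) / 1.088 = 1.685 / 1.088 = 1.549 d.
D_c = (k_d/k_a) L₀ e^(−k_d t_c) = (0.212/1.30) × 46.8 × e^(−0.212×1.549) = 0.1631 × 46.8 × 0.7201 = 5.496 mg/L.
Minimum DO = C_s − D_c = 10.4 − 5.496 = 4.904 mg/L.
x_c = v t_c = 0.177 m/s × 1.549 d × 86400 s/d = 23680 m ≈ 23.7 km.

t_c ≈ 1.55 d; D_c ≈ 5.50 mg/L; min DO ≈ 4.90 mg/L; x_c ≈ 23.7 km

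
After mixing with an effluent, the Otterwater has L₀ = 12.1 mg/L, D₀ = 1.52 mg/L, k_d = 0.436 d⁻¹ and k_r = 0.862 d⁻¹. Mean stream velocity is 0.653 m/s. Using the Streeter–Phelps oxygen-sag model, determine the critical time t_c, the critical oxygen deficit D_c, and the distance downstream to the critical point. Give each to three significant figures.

t_c ≈ 1.29 d; D_c ≈ 3.48 mg/L; x_c ≈ 72.9 km

With k_r/k_d = 1.977 and 1 − D₀(k_r−k_d)/(k_d L₀) = 0.8773,
t_c = ln(1.977 × 0.8773) / (0.862 − 0.436) = ln(1.734) / 0.4260 = 0.5507/0.4260 = 1.293 d.
L(t_c) = L₀ e^(−k_d t_c) = 12.1 × 0.5692 = 6.887 mg/L, and at the critical point k_r D_c = k_d L, so D_c = (0.436/0.862) × 6.887 = 3.483 mg/L.
x_c = v t_c = 0.653 m/s × 1.293 d × 86400 s/d = 72930 m ≈ 72.9 km.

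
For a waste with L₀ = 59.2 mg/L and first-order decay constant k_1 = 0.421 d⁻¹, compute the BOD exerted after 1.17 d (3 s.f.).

y ≈ 23.0 mg/L

y_t = L₀(1 − e^(−k_1 t)) = 59.2 × (1 − e^(−0.421×1.17))
= 59.2 × (1 − 0.6111) = 59.2 × 0.3889 = 23.03 mg/L.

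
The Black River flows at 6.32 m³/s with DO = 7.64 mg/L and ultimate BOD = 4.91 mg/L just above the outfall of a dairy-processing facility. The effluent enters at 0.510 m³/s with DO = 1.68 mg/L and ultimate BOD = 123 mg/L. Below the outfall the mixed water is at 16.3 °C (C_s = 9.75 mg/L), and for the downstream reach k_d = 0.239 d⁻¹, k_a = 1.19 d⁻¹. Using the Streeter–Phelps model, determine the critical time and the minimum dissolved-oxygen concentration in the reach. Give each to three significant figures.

Mixed DO = (6.32×7.64 + 0.510×1.68)/(6.32+0.510) = 49.14/6.830 = 7.195 mg/L.
Mixed L₀ = (6.32×4.91 + 0.510×123)/(6.830) = 93.76/6.830 = 13.73 mg/L.
Initial deficit D₀ = C_s − DO₀ = 9.75 − 7.195 = 2.555 mg/L.
t_c = (1/0.9510) ln[(1.19/0.239)(1 − 2.555×0.9510/(0.239×13.73))] = 1.052 × ln(1.292) = 0.2691 d.
D_c = (0.239/1.19) × 13.73 × e^(−0.239×0.2691) = 0.2008 × 13.73 × 0.9377 = 2.585 mg/L.
Minimum DO = 9.75 − 2.585 = 7.165 mg/L.

t_c ≈ 0.269 d; minimum DO ≈ 7.16 mg/L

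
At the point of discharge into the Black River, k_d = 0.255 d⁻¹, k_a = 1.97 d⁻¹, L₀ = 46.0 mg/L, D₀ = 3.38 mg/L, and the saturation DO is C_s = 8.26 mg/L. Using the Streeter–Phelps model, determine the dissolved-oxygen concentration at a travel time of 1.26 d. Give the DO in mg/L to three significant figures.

DO ≈ 3.59 mg/L

k_d L₀/(k_a−k_d) = 0.255×46.0/(1.97−0.255) = 11.73/1.715 = 6.840 mg/L.
e^(−k_d t) = e^(−0.255×1.260) = 0.7252; e^(−k_a t) = e^(−1.97×1.260) = 0.08356.
D = 6.840 × (0.7252 − 0.08356) + 3.38 × 0.08356 = 4.389 + 0.2824 = 4.671 mg/L.
DO = C_s − D = 8.26 − 4.671 = 3.589 mg/L.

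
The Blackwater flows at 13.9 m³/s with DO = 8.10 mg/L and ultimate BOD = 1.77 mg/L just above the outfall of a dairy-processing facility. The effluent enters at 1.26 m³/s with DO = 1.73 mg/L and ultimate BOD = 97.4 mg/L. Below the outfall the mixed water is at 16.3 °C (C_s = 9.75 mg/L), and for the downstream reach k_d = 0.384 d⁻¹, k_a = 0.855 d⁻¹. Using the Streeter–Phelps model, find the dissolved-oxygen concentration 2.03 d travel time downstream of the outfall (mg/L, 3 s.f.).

DO ≈ 7.13 mg/L

Mixed DO = (13.9×8.10 + 1.26×1.73)/(13.9+1.26) = 114.8/15.16 = 7.571 mg/L.
Mixed L₀ = (13.9×1.77 + 1.26×97.4)/(15.16) = 147.3/15.16 = 9.718 mg/L.
Initial deficit D₀ = C_s − DO₀ = 9.75 − 7.571 = 2.179 mg/L.
D(2.03) = [0.384×9.718/(0.855−0.384)](e^(−0.384×2.03) − e^(−0.855×2.03)) + 2.179 e^(−0.855×2.03)
= 7.923 × (0.4586 − 0.1763) + 2.179 × 0.1763 = 2.621 mg/L.
DO = 9.75 − 2.621 = 7.129 mg/L.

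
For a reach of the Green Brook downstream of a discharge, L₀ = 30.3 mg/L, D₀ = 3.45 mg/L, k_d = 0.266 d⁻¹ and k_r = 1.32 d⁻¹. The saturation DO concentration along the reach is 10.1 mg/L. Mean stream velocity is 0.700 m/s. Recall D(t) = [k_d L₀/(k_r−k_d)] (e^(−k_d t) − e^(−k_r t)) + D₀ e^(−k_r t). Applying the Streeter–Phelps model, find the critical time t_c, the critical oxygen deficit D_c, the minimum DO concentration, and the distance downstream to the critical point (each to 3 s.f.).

t_c ≈ 0.951 d; D_c ≈ 4.74 mg/L; min DO ≈ 5.36 mg/L; x_c ≈ 57.5 km

At the critical point dD/dt = 0, so k_d L₀ e^(−k_d t) = k_r D. Substituting D(t) from the Streeter–Phelps equation and solving for t gives
t_c = ln[(k_r/k_d)(1 − D₀(k_r−k_d)/(k_d L₀))] / (k_r−k_d).
Here k_r−k_d = 1.054 d⁻¹ and 1 − D₀(k_r−k_d)/(k_d L₀) = 1 − 3.45×1.054/(0.266×30.3) = 0.5488, so
t_c = ln(4.962 × 0.5488) / 1.054 = 1.002 / 1.054 = 0.9506 d.
L(t_c) = L₀ e^(−k_d t_c) = 30.3 × 0.7766 = 23.53 mg/L, and at the critical point k_r D_c = k_d L, so D_c = (0.266/1.32) × 23.53 = 4.742 mg/L.
Minimum DO = C_s − D_c = 10.1 − 4.742 = 5.358 mg/L.
x_c = v t_c = 0.700 m/s × 0.9506 d × 86400 s/d = 57490 m ≈ 57.5 km.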